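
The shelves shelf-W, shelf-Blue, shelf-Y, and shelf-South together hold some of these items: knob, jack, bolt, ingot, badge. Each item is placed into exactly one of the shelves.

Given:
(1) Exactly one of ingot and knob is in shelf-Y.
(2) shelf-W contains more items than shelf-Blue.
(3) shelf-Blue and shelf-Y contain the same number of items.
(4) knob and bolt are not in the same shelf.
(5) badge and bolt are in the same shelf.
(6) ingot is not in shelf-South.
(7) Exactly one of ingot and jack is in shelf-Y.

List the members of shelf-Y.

From (6): ingot ∉ shelf-South.
Suppose knob ∈ shelf-Y: no assignment then satisfies all the clues, so knob ∉ shelf-Y.

shelf-Y = {ingot}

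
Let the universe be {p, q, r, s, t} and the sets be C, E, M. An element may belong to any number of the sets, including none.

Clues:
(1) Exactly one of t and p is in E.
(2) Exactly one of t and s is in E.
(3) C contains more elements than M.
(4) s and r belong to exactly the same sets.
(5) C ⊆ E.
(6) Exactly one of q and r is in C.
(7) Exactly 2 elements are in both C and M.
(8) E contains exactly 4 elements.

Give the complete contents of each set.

C = {p, r, s}; E = {p, q, r, s}; M = {r, s}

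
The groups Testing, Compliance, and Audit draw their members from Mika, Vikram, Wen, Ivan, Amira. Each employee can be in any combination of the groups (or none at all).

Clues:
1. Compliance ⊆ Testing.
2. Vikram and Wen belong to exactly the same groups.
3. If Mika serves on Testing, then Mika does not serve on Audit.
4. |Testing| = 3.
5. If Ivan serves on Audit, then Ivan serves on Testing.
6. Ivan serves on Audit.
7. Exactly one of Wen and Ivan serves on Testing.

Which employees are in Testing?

From (6): Ivan ∈ Audit.
(5): Ivan ∈ Testing.
(7) (exactly one): Wen ∉ Testing.
(1) contrapositive: Wen ∉ Compliance.
(2): Vikram matches Wen: Vikram ∉ Testing.
(2): Vikram matches Wen: Vikram ∉ Compliance.
(4): only 3 candidates remain for Testing, so all are in.
(3): Mika ∉ Audit.

Testing = {Amira, Ivan, Mika}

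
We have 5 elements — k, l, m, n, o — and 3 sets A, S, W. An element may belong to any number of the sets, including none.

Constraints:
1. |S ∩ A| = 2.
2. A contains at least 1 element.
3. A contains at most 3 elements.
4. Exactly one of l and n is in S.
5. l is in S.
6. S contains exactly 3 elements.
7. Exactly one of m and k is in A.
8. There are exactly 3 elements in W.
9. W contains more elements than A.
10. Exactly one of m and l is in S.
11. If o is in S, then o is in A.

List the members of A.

A = {k, o}

From (5): l ∈ S.
(4) (exactly one): n ∉ S.
(10) (exactly one): m ∉ S.
(6): only 3 candidates remain for S, so all are in.
(11): o ∈ A.
Suppose k ∉ A: no assignment then satisfies all the clues, so k ∈ A.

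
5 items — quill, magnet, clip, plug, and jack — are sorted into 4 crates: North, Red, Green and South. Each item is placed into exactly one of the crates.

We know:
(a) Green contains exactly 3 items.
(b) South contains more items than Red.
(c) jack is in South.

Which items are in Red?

Red = {}

From (c): jack ∈ South.
Suppose quill ∈ Red: no assignment then satisfies all the clues, so quill ∉ Red.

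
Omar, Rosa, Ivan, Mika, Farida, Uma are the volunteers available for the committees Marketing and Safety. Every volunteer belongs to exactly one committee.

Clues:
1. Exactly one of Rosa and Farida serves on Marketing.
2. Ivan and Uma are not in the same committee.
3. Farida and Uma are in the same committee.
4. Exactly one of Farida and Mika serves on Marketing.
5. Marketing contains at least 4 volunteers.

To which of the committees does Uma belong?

Uma: Safety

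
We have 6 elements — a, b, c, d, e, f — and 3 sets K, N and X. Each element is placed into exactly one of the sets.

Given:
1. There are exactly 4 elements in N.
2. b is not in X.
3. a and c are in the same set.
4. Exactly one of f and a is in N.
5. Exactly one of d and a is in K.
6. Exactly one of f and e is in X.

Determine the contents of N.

N = {a, b, c, e}

From (2): b ∉ X.
Suppose a ∉ N: no assignment then satisfies all the clues, so a ∈ N.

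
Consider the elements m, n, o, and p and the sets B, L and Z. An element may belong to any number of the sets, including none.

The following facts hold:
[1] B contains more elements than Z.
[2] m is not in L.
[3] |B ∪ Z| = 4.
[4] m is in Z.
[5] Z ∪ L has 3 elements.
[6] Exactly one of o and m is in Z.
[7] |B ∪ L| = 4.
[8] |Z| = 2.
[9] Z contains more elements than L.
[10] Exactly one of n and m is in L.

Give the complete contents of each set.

From (2): m ∉ L.
From (4): m ∈ Z.
(6) (exactly one): o ∉ Z.
(10) (exactly one): n ∈ L.
Suppose m ∉ B: no assignment then satisfies all the clues, so m ∈ B.

B = {m, n, o, p}; L = {n}; Z = {m, p}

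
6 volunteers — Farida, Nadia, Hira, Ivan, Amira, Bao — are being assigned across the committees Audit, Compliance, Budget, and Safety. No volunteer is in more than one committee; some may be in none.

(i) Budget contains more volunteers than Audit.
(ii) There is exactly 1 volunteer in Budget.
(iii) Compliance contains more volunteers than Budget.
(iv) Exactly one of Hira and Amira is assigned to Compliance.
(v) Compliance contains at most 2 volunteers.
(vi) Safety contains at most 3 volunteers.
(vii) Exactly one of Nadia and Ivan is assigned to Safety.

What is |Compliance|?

2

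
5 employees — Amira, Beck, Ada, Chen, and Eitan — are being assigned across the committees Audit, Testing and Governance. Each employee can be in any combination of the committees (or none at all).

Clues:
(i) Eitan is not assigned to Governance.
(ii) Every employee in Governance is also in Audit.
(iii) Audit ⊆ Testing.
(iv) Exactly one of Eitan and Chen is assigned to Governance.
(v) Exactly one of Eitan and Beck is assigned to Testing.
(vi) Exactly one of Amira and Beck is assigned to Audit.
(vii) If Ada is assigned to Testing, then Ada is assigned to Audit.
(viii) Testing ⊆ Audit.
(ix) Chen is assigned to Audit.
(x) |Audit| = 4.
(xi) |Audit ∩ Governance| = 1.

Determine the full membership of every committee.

Audit = {Ada, Amira, Chen, Eitan}; Testing = {Ada, Amira, Chen, Eitan}; Governance = {Chen}

From (i): Eitan ∉ Governance.
From (ix): Chen ∈ Audit.
(iii) with Chen ∈ Audit: Chen ∈ Testing.
(iv) (exactly one): Chen ∈ Governance.
Suppose Amira ∉ Audit: no assignment then satisfies all the clues, so Amira ∈ Audit.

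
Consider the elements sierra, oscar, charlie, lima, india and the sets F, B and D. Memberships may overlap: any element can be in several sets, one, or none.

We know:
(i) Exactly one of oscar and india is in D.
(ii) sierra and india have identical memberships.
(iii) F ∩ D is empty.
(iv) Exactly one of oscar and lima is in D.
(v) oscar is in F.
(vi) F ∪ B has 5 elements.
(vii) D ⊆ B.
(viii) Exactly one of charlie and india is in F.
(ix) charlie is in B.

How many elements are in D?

From (v): oscar ∈ F.
From (ix): charlie ∈ B.
(iii) (disjoint): oscar ∉ D.
(iv) (exactly one): lima ∈ D.
(vii) with lima ∈ D: lima ∈ B.
(i) (exactly one): india ∈ D.
(ii): sierra matches india: sierra ∈ D.
(iii) (disjoint): sierra ∉ F.
(iii) (disjoint): lima ∉ F.
(iii) (disjoint): india ∉ F.
(vii) with sierra ∈ D: sierra ∈ B.
(iii) (disjoint): charlie ∉ D.

3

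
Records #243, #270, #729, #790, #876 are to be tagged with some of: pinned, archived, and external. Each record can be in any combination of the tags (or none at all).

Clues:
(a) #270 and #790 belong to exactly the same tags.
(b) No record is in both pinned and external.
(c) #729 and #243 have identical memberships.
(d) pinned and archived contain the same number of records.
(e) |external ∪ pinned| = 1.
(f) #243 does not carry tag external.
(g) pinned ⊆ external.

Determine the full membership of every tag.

From (f): #243 ∉ external.
(c): #729 matches #243: #729 ∉ external.
(g) contrapositive: #243 ∉ pinned.
(g) contrapositive: #729 ∉ pinned.
Suppose #243 ∈ archived: no assignment then satisfies all the clues, so #243 ∉ archived.

pinned = {}; archived = {}; external = {#876}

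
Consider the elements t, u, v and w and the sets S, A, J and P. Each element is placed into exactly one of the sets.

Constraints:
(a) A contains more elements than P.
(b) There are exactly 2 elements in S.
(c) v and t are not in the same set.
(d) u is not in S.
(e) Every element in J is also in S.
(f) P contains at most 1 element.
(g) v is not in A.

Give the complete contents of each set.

S = {v, w}; A = {t, u}; J = {}; P = {}

From (d): u ∉ S.
From (g): v ∉ A.
(e) contrapositive: u ∉ J.
Suppose t ∈ S: no assignment then satisfies all the clues, so t ∉ S.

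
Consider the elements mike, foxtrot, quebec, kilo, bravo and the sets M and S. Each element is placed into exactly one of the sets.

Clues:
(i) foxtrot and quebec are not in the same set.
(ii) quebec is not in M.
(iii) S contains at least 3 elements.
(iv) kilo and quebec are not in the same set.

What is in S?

From (ii): quebec ∉ M.
Only one set left: quebec ∈ S.
(i): foxtrot ∉ S.
(iv): kilo ∉ S.
Only one set left: foxtrot ∈ M.
Only one set left: kilo ∈ M.
(iii): only 3 candidates remain for S, so all are in.

S = {bravo, mike, quebec}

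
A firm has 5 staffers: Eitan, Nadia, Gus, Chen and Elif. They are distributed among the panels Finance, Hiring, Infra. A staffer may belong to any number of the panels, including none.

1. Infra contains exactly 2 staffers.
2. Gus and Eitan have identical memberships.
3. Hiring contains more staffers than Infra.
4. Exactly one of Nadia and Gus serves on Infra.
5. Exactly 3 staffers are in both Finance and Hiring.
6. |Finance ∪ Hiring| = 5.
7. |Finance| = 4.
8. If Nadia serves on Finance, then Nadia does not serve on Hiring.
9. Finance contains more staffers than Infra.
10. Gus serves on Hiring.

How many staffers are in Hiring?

4

From (10): Gus ∈ Hiring.
(2): Eitan matches Gus: Eitan ∈ Hiring.
Suppose Eitan ∉ Finance: no assignment then satisfies all the clues, so Eitan ∈ Finance.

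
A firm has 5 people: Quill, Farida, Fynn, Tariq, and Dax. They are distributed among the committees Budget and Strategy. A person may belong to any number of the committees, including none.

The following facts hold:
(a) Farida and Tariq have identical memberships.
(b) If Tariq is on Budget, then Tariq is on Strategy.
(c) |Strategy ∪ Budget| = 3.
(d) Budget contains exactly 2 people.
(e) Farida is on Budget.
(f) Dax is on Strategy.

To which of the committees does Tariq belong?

Tariq: Budget, Strategy

From (e): Farida ∈ Budget.
From (f): Dax ∈ Strategy.
(a): Tariq matches Farida: Tariq ∈ Budget.
(b): Tariq ∈ Strategy.
(d): Budget already has 2, so the rest are out.
(a): Farida matches Tariq: Farida ∈ Strategy.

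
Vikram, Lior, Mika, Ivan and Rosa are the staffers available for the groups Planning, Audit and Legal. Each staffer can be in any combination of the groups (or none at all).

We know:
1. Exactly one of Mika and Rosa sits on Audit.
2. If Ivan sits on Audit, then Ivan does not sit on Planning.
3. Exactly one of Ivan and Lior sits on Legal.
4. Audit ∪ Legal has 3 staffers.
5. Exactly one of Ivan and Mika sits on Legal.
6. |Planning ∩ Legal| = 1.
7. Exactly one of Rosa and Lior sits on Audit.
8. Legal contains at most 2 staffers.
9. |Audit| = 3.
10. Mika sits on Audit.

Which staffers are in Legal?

Legal = {Lior, Mika}

From (10): Mika ∈ Audit.
(1) (exactly one): Rosa ∉ Audit.
(7) (exactly one): Lior ∈ Audit.
Suppose Vikram ∈ Legal: no assignment then satisfies all the clues, so Vikram ∉ Legal.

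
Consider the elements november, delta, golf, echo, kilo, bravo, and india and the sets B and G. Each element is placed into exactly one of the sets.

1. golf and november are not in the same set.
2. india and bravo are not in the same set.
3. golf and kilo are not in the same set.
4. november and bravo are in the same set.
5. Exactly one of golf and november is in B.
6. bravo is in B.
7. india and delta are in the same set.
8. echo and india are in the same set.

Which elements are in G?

G = {delta, echo, golf, india}

From (6): bravo ∈ B.
(2): india ∉ B.
(4): november matches bravo: november ∈ B.
(5) (exactly one): golf ∉ B.
(7): delta matches india: delta ∉ B.
(8): echo matches india: echo ∉ B.
Only one set left: delta ∈ G.
Only one set left: golf ∈ G.
Only one set left: echo ∈ G.
Only one set left: india ∈ G.
(3): kilo ∉ G.
Only one set left: kilo ∈ B.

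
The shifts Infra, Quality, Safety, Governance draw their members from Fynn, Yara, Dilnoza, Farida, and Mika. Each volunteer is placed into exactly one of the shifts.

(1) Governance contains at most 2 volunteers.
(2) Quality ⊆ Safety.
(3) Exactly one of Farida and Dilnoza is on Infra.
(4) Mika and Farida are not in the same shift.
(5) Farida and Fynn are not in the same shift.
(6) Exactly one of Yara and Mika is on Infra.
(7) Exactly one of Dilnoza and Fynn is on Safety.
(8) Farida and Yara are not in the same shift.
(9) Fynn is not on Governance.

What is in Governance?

Governance = {Farida}

From (9): Fynn ∉ Governance.
Suppose Yara ∈ Governance: no assignment then satisfies all the clues, so Yara ∉ Governance.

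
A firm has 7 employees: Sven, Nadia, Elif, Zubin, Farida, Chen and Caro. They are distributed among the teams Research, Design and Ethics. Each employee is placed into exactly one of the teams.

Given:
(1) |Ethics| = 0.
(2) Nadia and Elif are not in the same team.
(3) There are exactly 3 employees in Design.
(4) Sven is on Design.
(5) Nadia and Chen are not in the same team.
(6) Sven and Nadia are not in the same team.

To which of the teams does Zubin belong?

Zubin: Research

From (4): Sven ∈ Design.
(1): Ethics already has 0, so the rest are out.
(6): Nadia ∉ Design.
Only one team left: Nadia ∈ Research.
(2): Elif ∉ Research.
(5): Chen ∉ Research.
Only one team left: Elif ∈ Design.
Only one team left: Chen ∈ Design.
(3): Design already has 3, so the rest are out.
Only one team left: Zubin ∈ Research.
Only one team left: Farida ∈ Research.
Only one team left: Caro ∈ Research.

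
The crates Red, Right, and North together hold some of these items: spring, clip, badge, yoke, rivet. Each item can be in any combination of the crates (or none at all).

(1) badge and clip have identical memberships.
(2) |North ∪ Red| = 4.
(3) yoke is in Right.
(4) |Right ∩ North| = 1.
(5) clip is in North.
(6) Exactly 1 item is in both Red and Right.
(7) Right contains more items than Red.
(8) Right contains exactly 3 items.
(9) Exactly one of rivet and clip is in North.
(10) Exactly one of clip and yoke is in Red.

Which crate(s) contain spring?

spring: North, Right

From (3): yoke ∈ Right.
From (5): clip ∈ North.
(1): badge matches clip: badge ∈ North.
(9) (exactly one): rivet ∉ North.
Suppose spring ∈ Red: no assignment then satisfies all the clues, so spring ∉ Red.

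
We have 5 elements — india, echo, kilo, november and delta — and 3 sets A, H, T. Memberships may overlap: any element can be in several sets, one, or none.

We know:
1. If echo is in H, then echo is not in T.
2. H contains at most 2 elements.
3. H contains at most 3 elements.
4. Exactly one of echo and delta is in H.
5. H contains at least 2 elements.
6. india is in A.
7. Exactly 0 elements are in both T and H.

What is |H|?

2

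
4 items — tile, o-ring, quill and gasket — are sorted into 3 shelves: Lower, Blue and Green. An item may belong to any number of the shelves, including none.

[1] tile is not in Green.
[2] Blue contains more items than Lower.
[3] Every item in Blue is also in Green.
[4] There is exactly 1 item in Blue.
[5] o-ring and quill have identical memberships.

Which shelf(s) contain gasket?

gasket: Blue, Green

From (1): tile ∉ Green.
(3) contrapositive: tile ∉ Blue.
Suppose gasket ∈ Lower: no assignment then satisfies all the clues, so gasket ∉ Lower.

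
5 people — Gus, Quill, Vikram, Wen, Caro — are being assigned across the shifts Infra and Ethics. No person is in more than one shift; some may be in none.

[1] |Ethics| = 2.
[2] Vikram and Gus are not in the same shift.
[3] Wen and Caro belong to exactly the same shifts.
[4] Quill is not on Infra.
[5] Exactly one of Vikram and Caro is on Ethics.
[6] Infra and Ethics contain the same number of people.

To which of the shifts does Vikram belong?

Vikram: Ethics

From (4): Quill ∉ Infra.
Suppose Vikram ∈ Infra: no assignment then satisfies all the clues, so Vikram ∉ Infra.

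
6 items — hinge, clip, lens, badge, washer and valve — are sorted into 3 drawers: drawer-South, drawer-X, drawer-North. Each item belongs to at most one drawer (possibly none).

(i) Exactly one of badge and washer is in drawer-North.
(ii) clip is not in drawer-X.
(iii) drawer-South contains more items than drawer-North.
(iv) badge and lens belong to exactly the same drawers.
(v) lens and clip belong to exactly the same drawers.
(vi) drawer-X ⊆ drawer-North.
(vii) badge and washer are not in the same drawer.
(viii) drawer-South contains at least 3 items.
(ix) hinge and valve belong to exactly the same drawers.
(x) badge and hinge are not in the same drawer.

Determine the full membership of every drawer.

drawer-South = {badge, clip, lens}; drawer-X = {}; drawer-North = {washer}

From (ii): clip ∉ drawer-X.
(v): lens matches clip: lens ∉ drawer-X.
(iv): badge matches lens: badge ∉ drawer-X.
Suppose hinge ∈ drawer-South: no assignment then satisfies all the clues, so hinge ∉ drawer-South.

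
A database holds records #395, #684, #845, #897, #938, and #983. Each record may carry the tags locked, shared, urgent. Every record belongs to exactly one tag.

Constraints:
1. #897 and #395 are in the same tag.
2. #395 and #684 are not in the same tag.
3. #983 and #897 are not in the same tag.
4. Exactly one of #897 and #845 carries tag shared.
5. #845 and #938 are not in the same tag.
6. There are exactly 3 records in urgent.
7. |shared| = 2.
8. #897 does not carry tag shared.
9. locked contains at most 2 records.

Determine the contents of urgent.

urgent = {#395, #897, #938}

From (8): #897 ∉ shared.
(1): #395 matches #897: #395 ∉ shared.
(4) (exactly one): #845 ∈ shared.
(5): #938 ∉ shared.
Suppose #395 ∉ urgent: no assignment then satisfies all the clues, so #395 ∈ urgent.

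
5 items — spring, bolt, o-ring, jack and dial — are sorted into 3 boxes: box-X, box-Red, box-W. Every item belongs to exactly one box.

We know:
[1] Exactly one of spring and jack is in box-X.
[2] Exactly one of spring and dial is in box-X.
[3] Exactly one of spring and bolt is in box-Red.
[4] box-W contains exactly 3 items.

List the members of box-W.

box-W = {dial, jack, o-ring}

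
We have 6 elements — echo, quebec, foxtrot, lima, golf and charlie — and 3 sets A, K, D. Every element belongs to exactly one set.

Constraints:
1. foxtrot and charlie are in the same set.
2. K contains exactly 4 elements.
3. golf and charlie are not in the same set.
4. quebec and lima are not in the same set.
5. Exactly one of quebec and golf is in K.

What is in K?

K = {charlie, echo, foxtrot, quebec}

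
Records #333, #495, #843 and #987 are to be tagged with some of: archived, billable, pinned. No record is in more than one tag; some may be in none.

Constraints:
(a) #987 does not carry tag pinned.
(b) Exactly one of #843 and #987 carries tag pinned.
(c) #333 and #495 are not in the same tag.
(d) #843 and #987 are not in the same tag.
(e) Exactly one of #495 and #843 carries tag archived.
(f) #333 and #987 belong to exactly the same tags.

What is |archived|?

From (a): #987 ∉ pinned.
(b) (exactly one): #843 ∈ pinned.
(e) (exactly one): #495 ∈ archived.
(f): #333 matches #987: #333 ∉ pinned.
(c): #333 ∉ archived.
(f): #987 matches #333: #987 ∉ archived.

1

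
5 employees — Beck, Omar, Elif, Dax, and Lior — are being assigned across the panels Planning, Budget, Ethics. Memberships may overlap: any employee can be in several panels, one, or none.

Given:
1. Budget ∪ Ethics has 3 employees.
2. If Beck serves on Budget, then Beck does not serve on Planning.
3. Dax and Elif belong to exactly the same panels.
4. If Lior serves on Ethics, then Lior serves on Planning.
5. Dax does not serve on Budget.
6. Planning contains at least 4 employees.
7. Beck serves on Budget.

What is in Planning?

From (5): Dax ∉ Budget.
From (7): Beck ∈ Budget.
(2): Beck ∉ Planning.
(3): Elif matches Dax: Elif ∉ Budget.
(6): only 4 candidates remain for Planning, so all are in.

Planning = {Dax, Elif, Lior, Omar}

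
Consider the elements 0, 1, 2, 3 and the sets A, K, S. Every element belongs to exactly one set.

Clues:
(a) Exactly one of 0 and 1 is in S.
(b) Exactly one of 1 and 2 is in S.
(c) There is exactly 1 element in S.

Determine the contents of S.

S = {1}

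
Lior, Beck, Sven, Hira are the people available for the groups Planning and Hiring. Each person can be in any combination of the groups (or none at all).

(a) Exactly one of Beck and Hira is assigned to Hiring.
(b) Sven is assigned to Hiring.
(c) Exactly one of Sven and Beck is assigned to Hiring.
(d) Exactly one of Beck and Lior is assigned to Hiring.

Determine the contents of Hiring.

Hiring = {Hira, Lior, Sven}

From (b): Sven ∈ Hiring.
(c) (exactly one): Beck ∉ Hiring.
(d) (exactly one): Lior ∈ Hiring.
(a) (exactly one): Hira ∈ Hiring.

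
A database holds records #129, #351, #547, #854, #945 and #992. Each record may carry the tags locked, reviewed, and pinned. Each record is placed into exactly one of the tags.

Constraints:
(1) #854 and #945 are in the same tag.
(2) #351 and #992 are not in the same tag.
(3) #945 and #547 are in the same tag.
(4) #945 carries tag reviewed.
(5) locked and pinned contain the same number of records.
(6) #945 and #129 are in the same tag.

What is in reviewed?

From (4): #945 ∈ reviewed.
(1): #854 matches #945: #854 ∉ locked.
(1): #854 matches #945: #854 ∈ reviewed.
(3): #547 matches #945: #547 ∉ locked.
(3): #547 matches #945: #547 ∈ reviewed.
(6): #129 matches #945: #129 ∉ locked.
(6): #129 matches #945: #129 ∈ reviewed.
Suppose #351 ∈ reviewed: no assignment then satisfies all the clues, so #351 ∉ reviewed.

reviewed = {#129, #547, #854, #945}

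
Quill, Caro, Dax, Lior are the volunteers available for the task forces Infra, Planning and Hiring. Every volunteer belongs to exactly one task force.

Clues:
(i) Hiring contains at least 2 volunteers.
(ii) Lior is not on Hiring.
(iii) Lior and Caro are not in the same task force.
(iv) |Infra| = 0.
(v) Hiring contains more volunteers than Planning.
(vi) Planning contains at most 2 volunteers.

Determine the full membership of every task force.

Infra = {}; Planning = {Lior}; Hiring = {Caro, Dax, Quill}

From (ii): Lior ∉ Hiring.
(iv): Infra already has 0, so the rest are out.
Only one task force left: Lior ∈ Planning.
(iii): Caro ∉ Planning.
Only one task force left: Caro ∈ Hiring.
Suppose Quill ∈ Planning: no assignment then satisfies all the clues, so Quill ∉ Planning.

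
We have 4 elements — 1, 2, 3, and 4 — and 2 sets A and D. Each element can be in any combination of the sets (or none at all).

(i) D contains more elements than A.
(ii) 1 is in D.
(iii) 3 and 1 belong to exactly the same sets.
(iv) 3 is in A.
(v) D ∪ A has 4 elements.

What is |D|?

4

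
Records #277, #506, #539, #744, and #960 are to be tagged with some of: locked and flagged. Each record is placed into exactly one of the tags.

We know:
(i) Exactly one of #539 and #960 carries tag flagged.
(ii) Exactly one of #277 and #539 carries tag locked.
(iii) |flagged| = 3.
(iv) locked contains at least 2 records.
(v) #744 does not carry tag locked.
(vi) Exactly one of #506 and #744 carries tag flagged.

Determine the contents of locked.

locked = {#506, #539}

From (v): #744 ∉ locked.
Only one tag left: #744 ∈ flagged.
(vi) (exactly one): #506 ∉ flagged.
Only one tag left: #506 ∈ locked.
Suppose #277 ∈ locked: no assignment then satisfies all the clues, so #277 ∉ locked.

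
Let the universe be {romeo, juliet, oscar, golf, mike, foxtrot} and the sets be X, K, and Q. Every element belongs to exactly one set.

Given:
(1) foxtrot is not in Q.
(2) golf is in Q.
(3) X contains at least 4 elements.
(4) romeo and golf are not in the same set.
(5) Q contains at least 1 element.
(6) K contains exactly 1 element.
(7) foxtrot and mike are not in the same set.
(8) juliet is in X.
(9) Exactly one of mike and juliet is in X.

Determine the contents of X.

X = {foxtrot, juliet, oscar, romeo}

From (1): foxtrot ∉ Q.
From (2): golf ∈ Q.
From (8): juliet ∈ X.
(4): romeo ∉ Q.
(9) (exactly one): mike ∉ X.
(3): only 4 candidates remain for X, so all are in.
(6): only 1 candidates remain for K, so all are in.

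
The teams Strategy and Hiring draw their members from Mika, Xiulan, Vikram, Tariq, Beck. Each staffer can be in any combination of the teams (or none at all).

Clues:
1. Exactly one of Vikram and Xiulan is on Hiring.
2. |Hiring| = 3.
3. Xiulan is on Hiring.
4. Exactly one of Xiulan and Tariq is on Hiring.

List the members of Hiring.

Hiring = {Beck, Mika, Xiulan}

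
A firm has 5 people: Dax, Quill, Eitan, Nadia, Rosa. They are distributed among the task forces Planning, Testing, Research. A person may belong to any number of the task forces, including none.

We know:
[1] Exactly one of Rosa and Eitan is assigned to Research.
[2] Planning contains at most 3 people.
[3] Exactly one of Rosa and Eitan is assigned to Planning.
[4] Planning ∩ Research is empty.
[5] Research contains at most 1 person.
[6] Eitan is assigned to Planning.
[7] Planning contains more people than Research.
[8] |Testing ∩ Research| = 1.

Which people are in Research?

From (6): Eitan ∈ Planning.
(3) (exactly one): Rosa ∉ Planning.
(4) (disjoint): Eitan ∉ Research.
(1) (exactly one): Rosa ∈ Research.
(5): Research already has 1, so the rest are out.

Research = {Rosa}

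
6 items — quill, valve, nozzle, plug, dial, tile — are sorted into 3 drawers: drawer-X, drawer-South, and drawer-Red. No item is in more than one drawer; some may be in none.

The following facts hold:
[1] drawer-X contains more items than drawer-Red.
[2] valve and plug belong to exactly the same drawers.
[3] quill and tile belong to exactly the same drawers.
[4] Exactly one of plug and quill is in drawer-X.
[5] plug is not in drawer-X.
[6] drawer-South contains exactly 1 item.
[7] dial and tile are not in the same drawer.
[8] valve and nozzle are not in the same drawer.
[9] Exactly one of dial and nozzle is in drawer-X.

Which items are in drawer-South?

From (5): plug ∉ drawer-X.
(2): valve matches plug: valve ∉ drawer-X.
(4) (exactly one): quill ∈ drawer-X.
(3): tile matches quill: tile ∈ drawer-X.
(7): dial ∉ drawer-X.
(9) (exactly one): nozzle ∈ drawer-X.
Suppose valve ∈ drawer-South: no assignment then satisfies all the clues, so valve ∉ drawer-South.

drawer-South = {dial}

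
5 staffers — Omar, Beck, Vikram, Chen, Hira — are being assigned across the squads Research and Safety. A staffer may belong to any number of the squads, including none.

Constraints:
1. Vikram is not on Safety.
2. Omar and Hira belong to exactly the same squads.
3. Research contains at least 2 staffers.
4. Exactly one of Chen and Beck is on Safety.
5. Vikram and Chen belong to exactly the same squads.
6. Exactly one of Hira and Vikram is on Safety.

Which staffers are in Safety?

Safety = {Beck, Hira, Omar}

From (1): Vikram ∉ Safety.
(5): Chen matches Vikram: Chen ∉ Safety.
(6) (exactly one): Hira ∈ Safety.
(2): Omar matches Hira: Omar ∈ Safety.
(4) (exactly one): Beck ∈ Safety.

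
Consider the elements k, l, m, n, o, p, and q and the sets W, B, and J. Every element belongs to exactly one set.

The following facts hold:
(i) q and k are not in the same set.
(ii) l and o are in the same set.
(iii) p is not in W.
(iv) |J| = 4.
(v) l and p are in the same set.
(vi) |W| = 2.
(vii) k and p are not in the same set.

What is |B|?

1

From (iii): p ∉ W.
(v): l matches p: l ∉ W.
(ii): o matches l: o ∉ W.
Suppose k ∈ J: no assignment then satisfies all the clues, so k ∉ J.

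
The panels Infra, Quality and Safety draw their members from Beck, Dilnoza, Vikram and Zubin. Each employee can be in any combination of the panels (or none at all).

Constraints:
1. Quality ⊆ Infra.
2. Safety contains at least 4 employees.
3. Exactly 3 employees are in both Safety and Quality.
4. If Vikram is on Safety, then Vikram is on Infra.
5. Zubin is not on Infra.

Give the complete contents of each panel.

Infra = {Beck, Dilnoza, Vikram}; Quality = {Beck, Dilnoza, Vikram}; Safety = {Beck, Dilnoza, Vikram, Zubin}

From (5): Zubin ∉ Infra.
(1) contrapositive: Zubin ∉ Quality.
(2): only 4 candidates remain for Safety, so all are in.
(4): Vikram ∈ Infra.
Suppose Beck ∉ Infra: no assignment then satisfies all the clues, so Beck ∈ Infra.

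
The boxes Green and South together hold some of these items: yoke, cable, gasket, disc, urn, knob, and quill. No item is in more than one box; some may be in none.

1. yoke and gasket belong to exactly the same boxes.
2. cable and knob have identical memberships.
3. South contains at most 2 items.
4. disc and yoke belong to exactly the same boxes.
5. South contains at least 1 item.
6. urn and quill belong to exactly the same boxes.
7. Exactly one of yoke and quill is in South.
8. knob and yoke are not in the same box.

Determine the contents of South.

South = {quill, urn}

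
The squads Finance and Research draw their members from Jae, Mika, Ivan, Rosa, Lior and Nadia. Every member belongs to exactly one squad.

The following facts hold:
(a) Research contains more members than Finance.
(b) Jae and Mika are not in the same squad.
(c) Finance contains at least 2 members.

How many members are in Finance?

2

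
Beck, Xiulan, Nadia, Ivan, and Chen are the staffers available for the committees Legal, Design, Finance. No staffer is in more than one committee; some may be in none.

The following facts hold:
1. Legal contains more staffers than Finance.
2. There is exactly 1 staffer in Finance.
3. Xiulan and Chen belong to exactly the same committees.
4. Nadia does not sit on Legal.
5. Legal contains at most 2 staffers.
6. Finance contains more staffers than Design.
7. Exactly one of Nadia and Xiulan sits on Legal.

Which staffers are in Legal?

From (4): Nadia ∉ Legal.
(7) (exactly one): Xiulan ∈ Legal.
(3): Chen matches Xiulan: Chen ∈ Legal.
(5): Legal already has 2, so the rest are out.

Legal = {Chen, Xiulan}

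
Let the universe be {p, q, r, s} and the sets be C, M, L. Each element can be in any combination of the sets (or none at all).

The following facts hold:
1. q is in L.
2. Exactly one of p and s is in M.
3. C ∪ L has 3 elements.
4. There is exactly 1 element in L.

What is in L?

L = {q}

From (1): q ∈ L.
(4): L already has 1, so the rest are out.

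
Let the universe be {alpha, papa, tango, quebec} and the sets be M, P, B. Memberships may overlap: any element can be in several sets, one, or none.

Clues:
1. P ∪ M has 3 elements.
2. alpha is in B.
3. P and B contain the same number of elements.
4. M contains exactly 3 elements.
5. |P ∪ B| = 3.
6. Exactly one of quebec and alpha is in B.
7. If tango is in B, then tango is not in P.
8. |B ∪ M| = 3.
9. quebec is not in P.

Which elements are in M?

M = {alpha, papa, tango}

From (2): alpha ∈ B.
From (9): quebec ∉ P.
(6) (exactly one): quebec ∉ B.
Suppose alpha ∉ M: no assignment then satisfies all the clues, so alpha ∈ M.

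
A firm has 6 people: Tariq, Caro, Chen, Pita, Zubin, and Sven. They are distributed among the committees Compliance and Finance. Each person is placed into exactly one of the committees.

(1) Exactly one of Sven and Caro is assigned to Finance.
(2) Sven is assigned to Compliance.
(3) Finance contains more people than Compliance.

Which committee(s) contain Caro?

From (2): Sven ∈ Compliance.
(1) (exactly one): Caro ∈ Finance.

Caro: Finance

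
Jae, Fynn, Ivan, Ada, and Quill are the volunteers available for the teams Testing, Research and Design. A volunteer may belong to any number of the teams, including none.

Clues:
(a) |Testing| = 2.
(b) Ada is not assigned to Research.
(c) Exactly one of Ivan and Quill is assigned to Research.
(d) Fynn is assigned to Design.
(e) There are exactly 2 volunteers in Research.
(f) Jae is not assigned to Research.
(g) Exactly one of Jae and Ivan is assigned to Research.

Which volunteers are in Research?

Research = {Fynn, Ivan}

From (b): Ada ∉ Research.
From (d): Fynn ∈ Design.
From (f): Jae ∉ Research.
(g) (exactly one): Ivan ∈ Research.
(c) (exactly one): Quill ∉ Research.
(e): only 2 candidates remain for Research, so all are in.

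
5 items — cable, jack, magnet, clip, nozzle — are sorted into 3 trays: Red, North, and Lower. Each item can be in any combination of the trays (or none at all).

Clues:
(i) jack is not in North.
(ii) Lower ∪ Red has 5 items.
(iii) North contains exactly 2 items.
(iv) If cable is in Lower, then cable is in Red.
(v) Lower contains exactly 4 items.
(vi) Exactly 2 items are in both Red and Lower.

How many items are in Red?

From (i): jack ∉ North.
Suppose cable ∉ Red: no assignment then satisfies all the clues, so cable ∈ Red.

3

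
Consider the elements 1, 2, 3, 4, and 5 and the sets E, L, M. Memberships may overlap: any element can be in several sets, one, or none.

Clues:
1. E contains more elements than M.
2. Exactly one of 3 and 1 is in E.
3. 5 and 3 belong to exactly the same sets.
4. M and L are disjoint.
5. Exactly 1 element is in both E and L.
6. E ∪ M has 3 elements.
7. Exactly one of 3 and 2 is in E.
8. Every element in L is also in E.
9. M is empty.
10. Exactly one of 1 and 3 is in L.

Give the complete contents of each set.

E = {1, 2, 4}; L = {1}; M = {}

(9): M already has 0, so the rest are out.
Suppose 1 ∉ E: no assignment then satisfies all the clues, so 1 ∈ E.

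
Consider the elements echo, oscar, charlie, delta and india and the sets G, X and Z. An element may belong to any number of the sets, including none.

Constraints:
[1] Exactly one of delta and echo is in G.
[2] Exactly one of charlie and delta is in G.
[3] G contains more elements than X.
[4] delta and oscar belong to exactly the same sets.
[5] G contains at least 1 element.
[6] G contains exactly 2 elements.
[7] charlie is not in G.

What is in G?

G = {delta, oscar}

From (7): charlie ∉ G.
(2) (exactly one): delta ∈ G.
(4): oscar matches delta: oscar ∈ G.
(6): G already has 2, so the rest are out.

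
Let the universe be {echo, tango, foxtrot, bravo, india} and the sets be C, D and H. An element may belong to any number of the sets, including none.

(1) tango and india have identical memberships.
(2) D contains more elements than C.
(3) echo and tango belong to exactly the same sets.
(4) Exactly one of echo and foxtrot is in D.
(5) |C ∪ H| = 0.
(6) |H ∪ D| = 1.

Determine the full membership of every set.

C = {}; D = {foxtrot}; H = {}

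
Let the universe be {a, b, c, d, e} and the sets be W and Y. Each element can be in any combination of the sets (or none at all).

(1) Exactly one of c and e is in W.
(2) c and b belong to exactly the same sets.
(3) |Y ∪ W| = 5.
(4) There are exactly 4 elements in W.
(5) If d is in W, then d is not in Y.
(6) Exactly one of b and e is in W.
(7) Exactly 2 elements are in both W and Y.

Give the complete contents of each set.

W = {a, b, c, d}; Y = {b, c, e}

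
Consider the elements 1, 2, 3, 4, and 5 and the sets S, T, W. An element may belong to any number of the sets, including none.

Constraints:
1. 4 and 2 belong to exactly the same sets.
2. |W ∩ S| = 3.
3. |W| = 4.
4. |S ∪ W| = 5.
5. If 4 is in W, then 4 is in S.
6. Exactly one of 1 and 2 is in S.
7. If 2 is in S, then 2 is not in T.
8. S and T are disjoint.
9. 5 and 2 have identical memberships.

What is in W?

W = {1, 2, 4, 5}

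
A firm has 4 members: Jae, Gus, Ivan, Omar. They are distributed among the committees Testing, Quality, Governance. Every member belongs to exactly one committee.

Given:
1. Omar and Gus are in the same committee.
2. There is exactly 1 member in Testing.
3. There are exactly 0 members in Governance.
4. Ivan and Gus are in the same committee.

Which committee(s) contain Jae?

(3): Governance already has 0, so the rest are out.
Suppose Jae ∉ Testing: no assignment then satisfies all the clues, so Jae ∈ Testing.

Jae: Testing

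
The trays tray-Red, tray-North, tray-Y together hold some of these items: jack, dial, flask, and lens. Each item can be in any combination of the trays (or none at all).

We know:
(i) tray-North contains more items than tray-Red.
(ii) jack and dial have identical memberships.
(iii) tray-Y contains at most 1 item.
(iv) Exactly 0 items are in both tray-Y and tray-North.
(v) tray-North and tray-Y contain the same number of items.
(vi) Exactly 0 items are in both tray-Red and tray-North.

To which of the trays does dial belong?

dial: none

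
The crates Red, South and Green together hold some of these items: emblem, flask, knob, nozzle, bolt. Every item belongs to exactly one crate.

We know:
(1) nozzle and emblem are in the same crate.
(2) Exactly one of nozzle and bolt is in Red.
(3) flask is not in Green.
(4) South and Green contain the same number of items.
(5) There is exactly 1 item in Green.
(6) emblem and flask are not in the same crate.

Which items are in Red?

Red = {emblem, knob, nozzle}

From (3): flask ∉ Green.
Suppose emblem ∉ Red: no assignment then satisfies all the clues, so emblem ∈ Red.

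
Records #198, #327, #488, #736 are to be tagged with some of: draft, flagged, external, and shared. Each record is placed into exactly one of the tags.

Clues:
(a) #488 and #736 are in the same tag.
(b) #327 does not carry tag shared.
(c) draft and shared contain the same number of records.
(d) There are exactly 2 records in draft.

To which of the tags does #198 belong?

#198: draft

From (b): #327 ∉ shared.
Suppose #198 ∉ draft: no assignment then satisfies all the clues, so #198 ∈ draft.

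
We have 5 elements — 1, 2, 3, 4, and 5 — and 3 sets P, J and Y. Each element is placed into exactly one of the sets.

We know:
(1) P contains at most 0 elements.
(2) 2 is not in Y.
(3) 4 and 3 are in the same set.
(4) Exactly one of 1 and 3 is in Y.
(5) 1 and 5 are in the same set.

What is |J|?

3

From (2): 2 ∉ Y.
(1): P already has 0, so the rest are out.
Only one set left: 2 ∈ J.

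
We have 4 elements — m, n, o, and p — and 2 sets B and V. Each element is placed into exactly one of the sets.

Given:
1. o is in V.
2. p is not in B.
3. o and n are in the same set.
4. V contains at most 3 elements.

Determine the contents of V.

From (1): o ∈ V.
From (2): p ∉ B.
(3): n matches o: n ∉ B.
(3): n matches o: n ∈ V.
Only one set left: p ∈ V.
(4): V already has 3, so the rest are out.
Only one set left: m ∈ B.

V = {n, o, p}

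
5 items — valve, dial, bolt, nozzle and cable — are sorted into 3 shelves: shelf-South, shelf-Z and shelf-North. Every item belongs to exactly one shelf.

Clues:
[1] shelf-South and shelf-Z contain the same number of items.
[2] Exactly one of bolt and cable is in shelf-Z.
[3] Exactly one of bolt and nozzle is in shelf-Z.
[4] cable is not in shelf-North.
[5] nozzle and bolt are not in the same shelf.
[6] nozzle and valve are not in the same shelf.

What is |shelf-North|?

1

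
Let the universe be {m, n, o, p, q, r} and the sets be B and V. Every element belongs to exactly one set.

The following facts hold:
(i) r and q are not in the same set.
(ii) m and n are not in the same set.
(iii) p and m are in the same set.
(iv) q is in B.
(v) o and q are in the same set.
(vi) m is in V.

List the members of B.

B = {n, o, q}

From (iv): q ∈ B.
From (vi): m ∈ V.
(i): r ∉ B.
(ii): n ∉ V.
(iii): p matches m: p ∉ B.
(iii): p matches m: p ∈ V.
(v): o matches q: o ∈ B.
Only one set left: n ∈ B.
Only one set left: r ∈ V.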